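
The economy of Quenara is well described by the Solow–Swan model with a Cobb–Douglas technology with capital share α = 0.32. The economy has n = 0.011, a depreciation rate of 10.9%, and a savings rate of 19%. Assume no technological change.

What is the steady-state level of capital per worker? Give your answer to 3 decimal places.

k* ≈ 1.966

Steady state requires s·f(k) = (n + δ)·k, i.e. s·k^α = (n + δ)·k.
Dividing both sides by k: k^(1−α) = s / (n + δ).
k^0.68 = 0.19 / (0.011 + 0.109) = 0.19 / 0.120 = 1.5833
k* = 1.5833^(1/0.68) ≈ 1.9655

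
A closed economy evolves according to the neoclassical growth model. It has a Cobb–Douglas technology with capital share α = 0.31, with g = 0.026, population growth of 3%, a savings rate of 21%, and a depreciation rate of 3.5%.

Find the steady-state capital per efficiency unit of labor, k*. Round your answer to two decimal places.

At the steady state, Δk = 0, so s·k^α = (n + g + δ)·k.
Dividing both sides by k: k^(1−α) = s / (n + g + δ).
k^0.69 = 0.21 / (0.030 + 0.026 + 0.035) = 0.21 / 0.091 = 2.3077
k* = 2.3077^(1/0.69) ≈ 3.3601

k* ≈ 3.36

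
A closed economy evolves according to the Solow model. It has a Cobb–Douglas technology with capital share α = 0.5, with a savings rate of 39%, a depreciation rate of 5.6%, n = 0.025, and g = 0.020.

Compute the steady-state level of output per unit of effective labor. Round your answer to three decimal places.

y* = 3.861

Steady state requires s·f(k) = (n + g + δ)·k, i.e. s·k^α = (n + g + δ)·k.
Dividing both sides by k: k^(1−α) = s / (n + g + δ).
k^0.5 = 0.39 / (0.025 + 0.020 + 0.056) = 0.39 / 0.101 = 3.8614
k* = 3.8614^(1/0.5) ≈ 14.9104
y* = (k*)^α = 14.9104^0.5 ≈ 3.8614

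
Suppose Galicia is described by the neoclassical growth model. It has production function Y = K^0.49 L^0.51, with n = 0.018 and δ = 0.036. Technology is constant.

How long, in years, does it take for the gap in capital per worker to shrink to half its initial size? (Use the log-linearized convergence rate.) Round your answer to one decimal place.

Near the steady state the convergence rate is λ = (1 − α)(n + δ).
λ = (1 − 0.49) × 0.054 = 0.51 × 0.054 = 0.02754
Half-life = ln 2 / λ = 0.6931 / 0.02754 ≈ 25.17 years

about 25.2 years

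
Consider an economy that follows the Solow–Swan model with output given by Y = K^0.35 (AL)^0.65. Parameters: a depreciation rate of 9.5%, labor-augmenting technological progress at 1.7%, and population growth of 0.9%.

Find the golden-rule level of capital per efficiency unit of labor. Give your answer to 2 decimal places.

The golden rule sets f'(k) = n + g + δ, i.e. α·k^(α−1) = n + g + δ.
So k^(1−α) = α / (n + g + δ) = 0.35 / 0.121 = 2.8926.
k_gold = 2.8926^(1/0.65) ≈ 5.1248

k_gold ≈ 5.12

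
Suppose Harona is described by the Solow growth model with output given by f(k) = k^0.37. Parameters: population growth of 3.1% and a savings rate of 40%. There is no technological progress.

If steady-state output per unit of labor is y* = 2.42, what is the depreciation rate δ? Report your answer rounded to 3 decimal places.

δ ≈ 0.058

In steady state, investment equals break-even investment: s·k^α = (n + δ)·k.
Since y* = [s/(n + δ)]^(α/(1−α)), we have s/(n + δ) = (y*)^((1−α)/α) = 2.42^1.7027 = 4.5032.
Therefore n + δ = s / 4.5032 = 0.40 / 4.5032 = 0.0888, so δ = 0.0888 − 0.031 = 0.0578.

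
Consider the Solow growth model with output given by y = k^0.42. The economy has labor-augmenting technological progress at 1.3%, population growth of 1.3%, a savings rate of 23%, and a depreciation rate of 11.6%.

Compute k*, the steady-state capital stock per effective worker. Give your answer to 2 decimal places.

In steady state, investment equals break-even investment: s·k^α = (n + g + δ)·k.
Dividing both sides by k: k^(1−α) = s / (n + g + δ).
k^0.58 = 0.23 / (0.013 + 0.013 + 0.116) = 0.23 / 0.142 = 1.6197
k* = 1.6197^(1/0.58) ≈ 2.2966

k* = 2.30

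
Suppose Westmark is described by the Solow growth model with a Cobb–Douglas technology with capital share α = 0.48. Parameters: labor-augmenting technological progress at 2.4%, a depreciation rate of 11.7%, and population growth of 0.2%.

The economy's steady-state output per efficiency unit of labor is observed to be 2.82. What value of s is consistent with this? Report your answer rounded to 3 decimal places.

s ≈ 0.440

At the steady state, Δk = 0, so s·k^α = (n + g + δ)·k.
Since y* = [s/(n + g + δ)]^(α/(1−α)), we have s/(n + g + δ) = (y*)^((1−α)/α) = 2.82^1.0833 = 3.0744.
Therefore s = 3.0744 × (n + g + δ) = 3.0744 × 0.143 = 0.4396.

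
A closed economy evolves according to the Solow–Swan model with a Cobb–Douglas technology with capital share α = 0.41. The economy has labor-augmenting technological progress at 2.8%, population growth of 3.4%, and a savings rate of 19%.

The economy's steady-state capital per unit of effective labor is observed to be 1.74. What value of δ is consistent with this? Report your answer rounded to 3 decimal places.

In steady state, investment equals break-even investment: s·k^α = (n + g + δ)·k.
So s / (n + g + δ) = (k*)^(1−α) = 1.74^0.59 = 1.3865.
Therefore n + g + δ = s / 1.3865 = 0.19 / 1.3865 = 0.1370, so δ = 0.1370 − 0.062 = 0.0750.

δ ≈ 0.075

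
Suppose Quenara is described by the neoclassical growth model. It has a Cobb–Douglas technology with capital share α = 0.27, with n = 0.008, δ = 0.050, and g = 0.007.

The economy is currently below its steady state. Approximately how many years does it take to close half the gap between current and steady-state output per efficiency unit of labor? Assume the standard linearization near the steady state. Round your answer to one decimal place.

Near the steady state the convergence rate is λ = (1 − α)(n + g + δ).
λ = (1 − 0.27) × 0.065 = 0.73 × 0.065 = 0.04745
Half-life = ln 2 / λ = 0.6931 / 0.04745 ≈ 14.61 years

t_½ ≈ 14.6 years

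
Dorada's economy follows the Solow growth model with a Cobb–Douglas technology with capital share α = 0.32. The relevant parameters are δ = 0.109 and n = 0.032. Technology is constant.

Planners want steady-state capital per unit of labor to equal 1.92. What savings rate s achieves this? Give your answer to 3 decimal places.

s ≈ 0.220

In steady state, investment equals break-even investment: s·k^α = (n + δ)·k.
So s / (n + δ) = (k*)^(1−α) = 1.92^0.68 = 1.5583.
Therefore s = 1.5583 × (n + δ) = 1.5583 × 0.141 = 0.2197.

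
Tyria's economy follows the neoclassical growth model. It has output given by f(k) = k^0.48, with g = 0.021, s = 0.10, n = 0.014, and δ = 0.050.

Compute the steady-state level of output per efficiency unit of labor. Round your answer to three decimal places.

Steady state requires s·f(k) = (n + g + δ)·k, i.e. s·k^α = (n + g + δ)·k.
Rearranging, k^(1−α) = s / (n + g + δ).
k^0.52 = 0.10 / (0.014 + 0.021 + 0.050) = 0.10 / 0.085 = 1.1765
k* = 1.1765^(1/0.52) ≈ 1.3670
y* = (k*)^α = 1.3670^0.48 ≈ 1.1619

y* ≈ 1.162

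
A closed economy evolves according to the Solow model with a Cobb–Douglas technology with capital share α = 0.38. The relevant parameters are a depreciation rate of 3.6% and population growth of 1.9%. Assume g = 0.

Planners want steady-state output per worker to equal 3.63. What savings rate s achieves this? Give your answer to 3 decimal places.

s ≈ 0.451

Steady state requires s·f(k) = (n + δ)·k, i.e. s·k^α = (n + δ)·k.
Since y* = [s/(n + δ)]^(α/(1−α)), we have s/(n + δ) = (y*)^((1−α)/α) = 3.63^1.6316 = 8.1949.
Therefore s = 8.1949 × (n + δ) = 8.1949 × 0.055 = 0.4507.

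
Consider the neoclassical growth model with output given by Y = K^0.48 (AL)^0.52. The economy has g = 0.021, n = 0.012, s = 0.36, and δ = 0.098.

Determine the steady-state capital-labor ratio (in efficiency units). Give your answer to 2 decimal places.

At the steady state, Δk = 0, so s·k^α = (n + g + δ)·k.
Dividing both sides by k: k^(1−α) = s / (n + g + δ).
k^0.52 = 0.36 / (0.012 + 0.021 + 0.098) = 0.36 / 0.131 = 2.7481
k* = 2.7481^(1/0.52) ≈ 6.9870

k* = 6.99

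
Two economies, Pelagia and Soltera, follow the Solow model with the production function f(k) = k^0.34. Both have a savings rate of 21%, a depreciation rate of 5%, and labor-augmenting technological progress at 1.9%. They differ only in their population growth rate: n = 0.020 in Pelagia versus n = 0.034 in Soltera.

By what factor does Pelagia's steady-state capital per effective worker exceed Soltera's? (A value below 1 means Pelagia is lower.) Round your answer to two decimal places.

Steady-state k* = [s/(n + g + δ)]^(1/(1−α)), so the ratio is [ (s_P/(n + g + δ)_P) / (s_S/(n + g + δ)_S) ]^1.5152.
s_P/(n + g + δ)_P = 0.21/0.089 = 2.3596; s_S/(n + g + δ)_S = 0.21/0.103 = 2.0388.
Ratio = (2.3596/2.0388)^1.5152 = 1.1573^1.5152 ≈ 1.2478

ratio ≈ 1.25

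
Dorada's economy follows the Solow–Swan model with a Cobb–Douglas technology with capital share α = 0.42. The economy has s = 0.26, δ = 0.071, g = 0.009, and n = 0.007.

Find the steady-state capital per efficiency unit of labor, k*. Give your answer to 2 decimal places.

k* ≈ 6.60

In steady state, investment equals break-even investment: s·k^α = (n + g + δ)·k.
Rearranging, k^(1−α) = s / (n + g + δ).
k^0.58 = 0.26 / (0.007 + 0.009 + 0.071) = 0.26 / 0.087 = 2.9885
k* = 2.9885^(1/0.58) ≈ 6.6031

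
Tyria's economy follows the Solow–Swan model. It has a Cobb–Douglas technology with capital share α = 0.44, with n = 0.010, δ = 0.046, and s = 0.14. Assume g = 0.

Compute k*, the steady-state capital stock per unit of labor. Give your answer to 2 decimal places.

k* ≈ 5.14

Steady state requires s·f(k) = (n + δ)·k, i.e. s·k^α = (n + δ)·k.
Rearranging, k^(1−α) = s / (n + δ).
k^0.56 = 0.14 / (0.010 + 0.046) = 0.14 / 0.056 = 2.5000
k* = 2.5000^(1/0.56) ≈ 5.1358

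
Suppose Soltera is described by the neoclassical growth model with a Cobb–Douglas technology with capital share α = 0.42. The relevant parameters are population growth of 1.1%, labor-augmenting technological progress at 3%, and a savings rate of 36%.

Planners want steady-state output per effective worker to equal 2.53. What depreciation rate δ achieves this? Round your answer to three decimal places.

At the steady state, Δk = 0, so s·k^α = (n + g + δ)·k.
Since y* = [s/(n + g + δ)]^(α/(1−α)), we have s/(n + g + δ) = (y*)^((1−α)/α) = 2.53^1.381 = 3.6034.
Therefore n + g + δ = s / 3.6034 = 0.36 / 3.6034 = 0.0999, so δ = 0.0999 − 0.041 = 0.0589.

δ ≈ 0.059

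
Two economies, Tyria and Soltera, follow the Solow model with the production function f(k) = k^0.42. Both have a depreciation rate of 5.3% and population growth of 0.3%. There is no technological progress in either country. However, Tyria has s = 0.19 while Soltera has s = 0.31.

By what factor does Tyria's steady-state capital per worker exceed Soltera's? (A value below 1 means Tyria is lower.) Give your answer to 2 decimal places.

k*_T / k*_S ≈ 0.43

Steady-state k* = [s/(n + δ)]^(1/(1−α)), so the ratio is [ (s_T/(n + δ)_T) / (s_S/(n + δ)_S) ]^1.7241.
s_T/(n + δ)_T = 0.19/0.056 = 3.3929; s_S/(n + δ)_S = 0.31/0.056 = 5.5357.
Ratio = (3.3929/5.5357)^1.7241 = 0.6129^1.7241 ≈ 0.4300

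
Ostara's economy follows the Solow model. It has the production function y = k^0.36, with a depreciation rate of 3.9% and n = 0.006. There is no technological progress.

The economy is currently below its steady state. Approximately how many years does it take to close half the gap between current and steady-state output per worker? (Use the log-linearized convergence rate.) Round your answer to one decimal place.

Near the steady state the convergence rate is λ = (1 − α)(n + δ).
λ = (1 − 0.36) × 0.045 = 0.64 × 0.045 = 0.0288
Half-life = ln 2 / λ = 0.6931 / 0.0288 ≈ 24.07 years

t_½ ≈ 24.1 years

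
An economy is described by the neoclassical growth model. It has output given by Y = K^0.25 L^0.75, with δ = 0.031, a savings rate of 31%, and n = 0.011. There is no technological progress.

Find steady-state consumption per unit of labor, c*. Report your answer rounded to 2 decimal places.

c* ≈ 1.34

Steady state requires s·f(k) = (n + δ)·k, i.e. s·k^α = (n + δ)·k.
Dividing both sides by k: k^(1−α) = s / (n + δ).
k^0.75 = 0.31 / (0.011 + 0.031) = 0.31 / 0.042 = 7.3810
k* = 7.3810^(1/0.75) ≈ 14.3710
y* = (k*)^α = 14.3710^0.25 ≈ 1.9470
c* = (1 − s)·y* = (1 − 0.31) × 1.9470 ≈ 1.3434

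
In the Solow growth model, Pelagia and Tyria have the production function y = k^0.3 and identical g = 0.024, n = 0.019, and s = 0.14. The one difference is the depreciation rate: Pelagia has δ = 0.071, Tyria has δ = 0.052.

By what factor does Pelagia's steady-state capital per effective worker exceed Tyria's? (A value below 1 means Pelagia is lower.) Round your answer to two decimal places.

Steady-state k* = [s/(n + g + δ)]^(1/(1−α)), so the ratio is [ (s_P/(n + g + δ)_P) / (s_T/(n + g + δ)_T) ]^1.4286.
s_P/(n + g + δ)_P = 0.14/0.114 = 1.2281; s_T/(n + g + δ)_T = 0.14/0.095 = 1.4737.
Ratio = (1.2281/1.4737)^1.4286 = 0.8333^1.4286 ≈ 0.7706

k*_P / k*_T ≈ 0.77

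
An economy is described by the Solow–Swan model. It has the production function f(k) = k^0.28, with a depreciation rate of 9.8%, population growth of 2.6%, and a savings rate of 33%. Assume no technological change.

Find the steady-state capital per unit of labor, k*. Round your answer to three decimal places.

k* = 3.894

At the steady state, Δk = 0, so s·k^α = (n + δ)·k.
Rearranging, k^(1−α) = s / (n + δ).
k^0.72 = 0.33 / (0.026 + 0.098) = 0.33 / 0.124 = 2.6613
k* = 2.6613^(1/0.72) ≈ 3.8941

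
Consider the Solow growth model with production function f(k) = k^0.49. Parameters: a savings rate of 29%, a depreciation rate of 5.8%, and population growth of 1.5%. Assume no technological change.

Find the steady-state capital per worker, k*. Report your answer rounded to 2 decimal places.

In steady state, investment equals break-even investment: s·k^α = (n + δ)·k.
Dividing both sides by k: k^(1−α) = s / (n + δ).
k^0.51 = 0.29 / (0.015 + 0.058) = 0.29 / 0.073 = 3.9726
k* = 3.9726^(1/0.51) ≈ 14.9505

k* ≈ 14.95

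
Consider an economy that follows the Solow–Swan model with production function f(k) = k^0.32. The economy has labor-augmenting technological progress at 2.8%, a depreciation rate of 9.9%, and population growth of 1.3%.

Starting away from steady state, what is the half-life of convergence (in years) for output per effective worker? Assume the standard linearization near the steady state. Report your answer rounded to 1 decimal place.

half-life ≈ 7.3 years

Near the steady state the convergence rate is λ = (1 − α)(n + g + δ).
λ = (1 − 0.32) × 0.140 = 0.68 × 0.140 = 0.0952
Half-life = ln 2 / λ = 0.6931 / 0.0952 ≈ 7.28 years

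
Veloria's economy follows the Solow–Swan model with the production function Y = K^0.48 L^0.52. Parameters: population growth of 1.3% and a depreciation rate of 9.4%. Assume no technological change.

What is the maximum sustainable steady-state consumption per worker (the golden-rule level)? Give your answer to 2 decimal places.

At the golden rule, f'(k) = n + δ, so α·k^(α−1) = n + δ and k_gold = (α/(n + δ))^(1/(1−α)).
k_gold = (0.48/0.107)^(1/0.52) = 4.4860^1.9231 ≈ 17.9304
c_gold = f(k_gold) − (n + δ)·k_gold = 3.9969 − 0.107×17.9304 ≈ 2.0783

c_gold ≈ 2.08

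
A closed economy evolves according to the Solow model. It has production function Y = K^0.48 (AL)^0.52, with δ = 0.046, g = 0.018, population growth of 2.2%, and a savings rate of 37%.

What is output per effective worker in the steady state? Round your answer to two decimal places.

Steady state requires s·f(k) = (n + g + δ)·k, i.e. s·k^α = (n + g + δ)·k.
Dividing both sides by k: k^(1−α) = s / (n + g + δ).
k^0.52 = 0.37 / (0.022 + 0.018 + 0.046) = 0.37 / 0.086 = 4.3023
k* = 4.3023^(1/0.52) ≈ 16.5446
y* = (k*)^α = 16.5446^0.48 ≈ 3.8455

y* ≈ 3.85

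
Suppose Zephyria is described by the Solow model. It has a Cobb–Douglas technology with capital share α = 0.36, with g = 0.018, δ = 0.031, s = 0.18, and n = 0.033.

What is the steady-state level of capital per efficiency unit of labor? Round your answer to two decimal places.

In steady state, investment equals break-even investment: s·k^α = (n + g + δ)·k.
Rearranging, k^(1−α) = s / (n + g + δ).
k^0.64 = 0.18 / (0.033 + 0.018 + 0.031) = 0.18 / 0.082 = 2.1951
k* = 2.1951^(1/0.64) ≈ 3.4160

k* = 3.42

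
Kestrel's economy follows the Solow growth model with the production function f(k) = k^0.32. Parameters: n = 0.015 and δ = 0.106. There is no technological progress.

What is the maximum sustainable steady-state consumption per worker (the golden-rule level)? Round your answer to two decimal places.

c_gold ≈ 1.07

At the golden rule, f'(k) = n + δ, so α·k^(α−1) = n + δ and k_gold = (α/(n + δ))^(1/(1−α)).
k_gold = (0.32/0.121)^(1/0.68) = 2.6446^1.4706 ≈ 4.1795
c_gold = f(k_gold) − (n + δ)·k_gold = 1.5804 − 0.121×4.1795 ≈ 1.0747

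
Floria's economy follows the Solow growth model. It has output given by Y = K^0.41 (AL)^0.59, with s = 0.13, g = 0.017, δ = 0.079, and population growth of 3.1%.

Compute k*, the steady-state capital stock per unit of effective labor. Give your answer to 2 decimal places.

In steady state, investment equals break-even investment: s·k^α = (n + g + δ)·k.
Rearranging, k^(1−α) = s / (n + g + δ).
k^0.59 = 0.13 / (0.031 + 0.017 + 0.079) = 0.13 / 0.127 = 1.0236
k* = 1.0236^(1/0.59) ≈ 1.0403

k* = 1.04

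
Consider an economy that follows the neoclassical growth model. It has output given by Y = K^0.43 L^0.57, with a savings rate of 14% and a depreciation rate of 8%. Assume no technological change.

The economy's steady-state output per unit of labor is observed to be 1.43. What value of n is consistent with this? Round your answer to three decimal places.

Steady state requires s·f(k) = (n + δ)·k, i.e. s·k^α = (n + δ)·k.
Since y* = [s/(n + δ)]^(α/(1−α)), we have s/(n + δ) = (y*)^((1−α)/α) = 1.43^1.3256 = 1.6066.
Therefore n + δ = s / 1.6066 = 0.14 / 1.6066 = 0.0871, so n = 0.0871 − 0.080 = 0.0071.

n ≈ 0.007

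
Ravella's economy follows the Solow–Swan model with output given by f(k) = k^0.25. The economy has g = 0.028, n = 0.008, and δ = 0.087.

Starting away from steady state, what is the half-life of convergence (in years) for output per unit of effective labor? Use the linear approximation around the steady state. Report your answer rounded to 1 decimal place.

t_½ ≈ 7.5 years

Near the steady state the convergence rate is λ = (1 − α)(n + g + δ).
λ = (1 − 0.25) × 0.123 = 0.75 × 0.123 = 0.09225
Half-life = ln 2 / λ = 0.6931 / 0.09225 ≈ 7.51 years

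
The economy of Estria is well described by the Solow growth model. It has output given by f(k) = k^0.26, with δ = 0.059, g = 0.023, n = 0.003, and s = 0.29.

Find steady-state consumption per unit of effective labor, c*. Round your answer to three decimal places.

c* ≈ 1.093

At the steady state, Δk = 0, so s·k^α = (n + g + δ)·k.
Rearranging, k^(1−α) = s / (n + g + δ).
k^0.74 = 0.29 / (0.003 + 0.023 + 0.059) = 0.29 / 0.085 = 3.4118
k* = 3.4118^(1/0.74) ≈ 5.2511
y* = (k*)^α = 5.2511^0.26 ≈ 1.5391
c* = (1 − s)·y* = (1 − 0.29) × 1.5391 ≈ 1.0928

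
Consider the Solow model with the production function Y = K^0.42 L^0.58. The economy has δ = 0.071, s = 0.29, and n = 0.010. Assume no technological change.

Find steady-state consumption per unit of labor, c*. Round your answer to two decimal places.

In steady state, investment equals break-even investment: s·k^α = (n + δ)·k.
Dividing both sides by k: k^(1−α) = s / (n + δ).
k^0.58 = 0.29 / (0.010 + 0.071) = 0.29 / 0.081 = 3.5802
k* = 3.5802^(1/0.58) ≈ 9.0160
y* = (k*)^α = 9.0160^0.42 ≈ 2.5183
c* = (1 − s)·y* = (1 − 0.29) × 2.5183 ≈ 1.7880

c* ≈ 1.79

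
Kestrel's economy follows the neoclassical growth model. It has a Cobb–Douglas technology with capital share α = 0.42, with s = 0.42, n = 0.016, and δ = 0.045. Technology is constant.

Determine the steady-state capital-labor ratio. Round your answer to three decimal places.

At the steady state, Δk = 0, so s·k^α = (n + δ)·k.
Dividing both sides by k: k^(1−α) = s / (n + δ).
k^0.58 = 0.42 / (0.016 + 0.045) = 0.42 / 0.061 = 6.8852
k* = 6.8852^(1/0.58) ≈ 27.8409

k* ≈ 27.841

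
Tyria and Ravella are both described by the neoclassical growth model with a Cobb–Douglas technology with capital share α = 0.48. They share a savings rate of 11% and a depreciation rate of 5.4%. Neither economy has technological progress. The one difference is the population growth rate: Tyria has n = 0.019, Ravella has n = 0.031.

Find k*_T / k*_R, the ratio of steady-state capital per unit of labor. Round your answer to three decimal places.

ratio ≈ 1.340

Steady-state k* = [s/(n + δ)]^(1/(1−α)), so the ratio is [ (s_T/(n + δ)_T) / (s_R/(n + δ)_R) ]^1.9231.
s_T/(n + δ)_T = 0.11/0.073 = 1.5068; s_R/(n + δ)_R = 0.11/0.085 = 1.2941.
Ratio = (1.5068/1.2941)^1.9231 = 1.1644^1.9231 ≈ 1.3401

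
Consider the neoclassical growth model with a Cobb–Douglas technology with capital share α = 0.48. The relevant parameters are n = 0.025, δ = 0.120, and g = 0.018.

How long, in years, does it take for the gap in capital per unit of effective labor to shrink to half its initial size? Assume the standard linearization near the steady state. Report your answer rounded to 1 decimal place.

Near the steady state the convergence rate is λ = (1 − α)(n + g + δ).
λ = (1 − 0.48) × 0.163 = 0.52 × 0.163 = 0.08476
Half-life = ln 2 / λ = 0.6931 / 0.08476 ≈ 8.18 years

about 8.2 years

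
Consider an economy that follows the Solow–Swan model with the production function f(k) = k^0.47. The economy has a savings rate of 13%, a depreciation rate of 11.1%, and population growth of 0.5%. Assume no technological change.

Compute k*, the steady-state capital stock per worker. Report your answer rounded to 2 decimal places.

At the steady state, Δk = 0, so s·k^α = (n + δ)·k.
Rearranging, k^(1−α) = s / (n + δ).
k^0.53 = 0.13 / (0.005 + 0.111) = 0.13 / 0.116 = 1.1207
k* = 1.1207^(1/0.53) ≈ 1.2399

k* ≈ 1.24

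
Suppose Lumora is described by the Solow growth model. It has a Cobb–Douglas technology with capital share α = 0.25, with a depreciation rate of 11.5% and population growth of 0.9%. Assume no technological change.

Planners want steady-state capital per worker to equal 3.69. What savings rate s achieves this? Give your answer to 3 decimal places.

s ≈ 0.330

At the steady state, Δk = 0, so s·k^α = (n + δ)·k.
So s / (n + δ) = (k*)^(1−α) = 3.69^0.75 = 2.6624.
Therefore s = 2.6624 × (n + δ) = 2.6624 × 0.124 = 0.3301.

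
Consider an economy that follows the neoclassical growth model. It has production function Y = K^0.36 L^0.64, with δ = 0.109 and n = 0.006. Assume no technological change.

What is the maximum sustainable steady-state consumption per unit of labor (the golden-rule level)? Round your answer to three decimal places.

At the golden rule, f'(k) = n + δ, so α·k^(α−1) = n + δ and k_gold = (α/(n + δ))^(1/(1−α)).
k_gold = (0.36/0.115)^(1/0.64) = 3.1304^1.5625 ≈ 5.9481
c_gold = f(k_gold) − (n + δ)·k_gold = 1.9001 − 0.115×5.9481 ≈ 1.2161

c_gold ≈ 1.216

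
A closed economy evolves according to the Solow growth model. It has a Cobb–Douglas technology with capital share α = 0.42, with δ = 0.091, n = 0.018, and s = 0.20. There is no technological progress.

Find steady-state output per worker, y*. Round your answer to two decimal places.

y* ≈ 1.55

In steady state, investment equals break-even investment: s·k^α = (n + δ)·k.
Dividing both sides by k: k^(1−α) = s / (n + δ).
k^0.58 = 0.20 / (0.018 + 0.091) = 0.20 / 0.109 = 1.8349
k* = 1.8349^(1/0.58) ≈ 2.8478
y* = (k*)^α = 2.8478^0.42 ≈ 1.5520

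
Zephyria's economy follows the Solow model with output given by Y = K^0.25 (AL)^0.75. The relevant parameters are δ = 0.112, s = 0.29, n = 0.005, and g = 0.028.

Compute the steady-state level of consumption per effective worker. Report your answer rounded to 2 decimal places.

At the steady state, Δk = 0, so s·k^α = (n + g + δ)·k.
Dividing both sides by k: k^(1−α) = s / (n + g + δ).
k^0.75 = 0.29 / (0.005 + 0.028 + 0.112) = 0.29 / 0.145 = 2.0000
k* = 2.0000^(1/0.75) ≈ 2.5198
y* = (k*)^α = 2.5198^0.25 ≈ 1.2599
c* = (1 − s)·y* = (1 − 0.29) × 1.2599 ≈ 0.8945

c* ≈ 0.89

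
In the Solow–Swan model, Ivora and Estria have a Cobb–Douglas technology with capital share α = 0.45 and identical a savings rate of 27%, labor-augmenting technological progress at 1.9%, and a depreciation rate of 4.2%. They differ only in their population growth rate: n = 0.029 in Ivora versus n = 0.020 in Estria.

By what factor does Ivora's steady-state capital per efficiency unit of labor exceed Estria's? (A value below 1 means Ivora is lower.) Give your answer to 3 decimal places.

k*_I / k*_E ≈ 0.826

Steady-state k* = [s/(n + g + δ)]^(1/(1−α)), so the ratio is [ (s_I/(n + g + δ)_I) / (s_E/(n + g + δ)_E) ]^1.8182.
s_I/(n + g + δ)_I = 0.27/0.090 = 3.0000; s_E/(n + g + δ)_E = 0.27/0.081 = 3.3333.
Ratio = (3.0000/3.3333)^1.8182 = 0.9000^1.8182 ≈ 0.8257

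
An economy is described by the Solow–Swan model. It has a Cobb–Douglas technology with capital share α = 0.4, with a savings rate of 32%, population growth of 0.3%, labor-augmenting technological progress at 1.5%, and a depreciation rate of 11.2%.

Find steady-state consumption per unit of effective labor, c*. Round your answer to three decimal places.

c* ≈ 1.240

Steady state requires s·f(k) = (n + g + δ)·k, i.e. s·k^α = (n + g + δ)·k.
Rearranging, k^(1−α) = s / (n + g + δ).
k^0.6 = 0.32 / (0.003 + 0.015 + 0.112) = 0.32 / 0.130 = 2.4615
k* = 2.4615^(1/0.6) ≈ 4.4875
y* = (k*)^α = 4.4875^0.4 ≈ 1.8231
c* = (1 − s)·y* = (1 − 0.32) × 1.8231 ≈ 1.2397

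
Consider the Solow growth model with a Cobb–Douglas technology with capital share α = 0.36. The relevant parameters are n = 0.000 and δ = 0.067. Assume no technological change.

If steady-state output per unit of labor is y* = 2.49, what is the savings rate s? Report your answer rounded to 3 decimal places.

s ≈ 0.339

At the steady state, Δk = 0, so s·k^α = (n + δ)·k.
Since y* = [s/(n + δ)]^(α/(1−α)), we have s/(n + δ) = (y*)^((1−α)/α) = 2.49^1.7778 = 5.0625.
Therefore s = 5.0625 × (n + δ) = 5.0625 × 0.067 = 0.3392.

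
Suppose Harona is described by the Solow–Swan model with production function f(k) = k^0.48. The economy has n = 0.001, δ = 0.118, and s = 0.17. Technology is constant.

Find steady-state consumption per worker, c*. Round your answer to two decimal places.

c* ≈ 1.15

Steady state requires s·f(k) = (n + δ)·k, i.e. s·k^α = (n + δ)·k.
Dividing both sides by k: k^(1−α) = s / (n + δ).
k^0.52 = 0.17 / (0.001 + 0.118) = 0.17 / 0.119 = 1.4286
k* = 1.4286^(1/0.52) ≈ 1.9857
y* = (k*)^α = 1.9857^0.48 ≈ 1.3899
c* = (1 − s)·y* = (1 − 0.17) × 1.3899 ≈ 1.1536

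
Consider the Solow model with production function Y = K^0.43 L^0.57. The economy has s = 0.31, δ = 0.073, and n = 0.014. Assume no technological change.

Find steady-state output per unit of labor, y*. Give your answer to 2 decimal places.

In steady state, investment equals break-even investment: s·k^α = (n + δ)·k.
Dividing both sides by k: k^(1−α) = s / (n + δ).
k^0.57 = 0.31 / (0.014 + 0.073) = 0.31 / 0.087 = 3.5632
k* = 3.5632^(1/0.57) ≈ 9.2927
y* = (k*)^α = 9.2927^0.43 ≈ 2.6080

y* = 2.61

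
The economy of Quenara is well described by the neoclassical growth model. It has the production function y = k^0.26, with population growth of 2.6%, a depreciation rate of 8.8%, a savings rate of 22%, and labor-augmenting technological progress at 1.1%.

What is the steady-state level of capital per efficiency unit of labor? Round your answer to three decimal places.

k* = 2.147

At the steady state, Δk = 0, so s·k^α = (n + g + δ)·k.
Rearranging, k^(1−α) = s / (n + g + δ).
k^0.74 = 0.22 / (0.026 + 0.011 + 0.088) = 0.22 / 0.125 = 1.7600
k* = 1.7600^(1/0.74) ≈ 2.1467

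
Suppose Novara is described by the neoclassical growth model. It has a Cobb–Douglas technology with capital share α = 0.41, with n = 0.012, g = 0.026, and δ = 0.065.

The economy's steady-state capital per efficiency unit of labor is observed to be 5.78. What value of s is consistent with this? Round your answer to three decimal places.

s ≈ 0.290

In steady state, investment equals break-even investment: s·k^α = (n + g + δ)·k.
So s / (n + g + δ) = (k*)^(1−α) = 5.78^0.59 = 2.8154.
Therefore s = 2.8154 × (n + g + δ) = 2.8154 × 0.103 = 0.2900.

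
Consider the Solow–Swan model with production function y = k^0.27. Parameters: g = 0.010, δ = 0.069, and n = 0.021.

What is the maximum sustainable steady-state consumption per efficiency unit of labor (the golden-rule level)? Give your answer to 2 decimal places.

At the golden rule, f'(k) = n + g + δ, so α·k^(α−1) = n + g + δ and k_gold = (α/(n + g + δ))^(1/(1−α)).
k_gold = (0.27/0.100)^(1/0.73) = 2.7000^1.3699 ≈ 3.8987
c_gold = f(k_gold) − (n + g + δ)·k_gold = 1.4439 − 0.100×3.8987 ≈ 1.0540

c_gold ≈ 1.05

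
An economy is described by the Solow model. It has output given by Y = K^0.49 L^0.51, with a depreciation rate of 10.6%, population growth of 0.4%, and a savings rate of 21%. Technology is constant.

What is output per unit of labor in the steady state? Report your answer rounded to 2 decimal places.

y* = 1.86

In steady state, investment equals break-even investment: s·k^α = (n + δ)·k.
Dividing both sides by k: k^(1−α) = s / (n + δ).
k^0.51 = 0.21 / (0.004 + 0.106) = 0.21 / 0.110 = 1.9091
k* = 1.9091^(1/0.51) ≈ 3.5534
y* = (k*)^α = 3.5534^0.49 ≈ 1.8613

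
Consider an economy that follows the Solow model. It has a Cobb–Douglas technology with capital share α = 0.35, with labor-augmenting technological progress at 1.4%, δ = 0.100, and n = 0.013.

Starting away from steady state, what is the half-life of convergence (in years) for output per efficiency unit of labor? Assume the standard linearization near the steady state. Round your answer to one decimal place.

Near the steady state the convergence rate is λ = (1 − α)(n + g + δ).
λ = (1 − 0.35) × 0.127 = 0.65 × 0.127 = 0.08255
Half-life = ln 2 / λ = 0.6931 / 0.08255 ≈ 8.40 years

about 8.4 years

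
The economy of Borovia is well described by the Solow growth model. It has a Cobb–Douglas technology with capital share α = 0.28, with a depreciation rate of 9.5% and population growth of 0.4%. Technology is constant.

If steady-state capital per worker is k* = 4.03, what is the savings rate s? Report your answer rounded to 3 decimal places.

In steady state, investment equals break-even investment: s·k^α = (n + δ)·k.
So s / (n + δ) = (k*)^(1−α) = 4.03^0.72 = 2.7278.
Therefore s = 2.7278 × (n + δ) = 2.7278 × 0.099 = 0.2701.

s ≈ 0.270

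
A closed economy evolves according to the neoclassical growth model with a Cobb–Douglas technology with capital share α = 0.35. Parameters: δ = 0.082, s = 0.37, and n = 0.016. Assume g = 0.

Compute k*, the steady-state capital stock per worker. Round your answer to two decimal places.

k* ≈ 7.72

At the steady state, Δk = 0, so s·k^α = (n + δ)·k.
Rearranging, k^(1−α) = s / (n + δ).
k^0.65 = 0.37 / (0.016 + 0.082) = 0.37 / 0.098 = 3.7755
k* = 3.7755^(1/0.65) ≈ 7.7206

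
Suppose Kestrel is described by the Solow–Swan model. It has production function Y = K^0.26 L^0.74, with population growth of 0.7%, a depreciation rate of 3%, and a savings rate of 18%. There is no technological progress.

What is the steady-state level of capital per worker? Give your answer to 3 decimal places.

In steady state, investment equals break-even investment: s·k^α = (n + δ)·k.
Rearranging, k^(1−α) = s / (n + δ).
k^0.74 = 0.18 / (0.007 + 0.030) = 0.18 / 0.037 = 4.8649
k* = 4.8649^(1/0.74) ≈ 8.4816

k* = 8.482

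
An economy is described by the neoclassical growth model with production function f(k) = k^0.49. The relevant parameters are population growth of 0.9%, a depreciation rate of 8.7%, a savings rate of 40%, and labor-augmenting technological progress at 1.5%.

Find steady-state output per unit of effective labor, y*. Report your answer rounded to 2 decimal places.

y* = 3.43

Steady state requires s·f(k) = (n + g + δ)·k, i.e. s·k^α = (n + g + δ)·k.
Dividing both sides by k: k^(1−α) = s / (n + g + δ).
k^0.51 = 0.40 / (0.009 + 0.015 + 0.087) = 0.40 / 0.111 = 3.6036
k* = 3.6036^(1/0.51) ≈ 12.3492
y* = (k*)^α = 12.3492^0.49 ≈ 3.4269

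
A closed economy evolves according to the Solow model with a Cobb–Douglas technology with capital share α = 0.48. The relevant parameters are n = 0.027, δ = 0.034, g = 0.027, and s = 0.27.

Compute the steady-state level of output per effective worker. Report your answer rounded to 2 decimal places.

Steady state requires s·f(k) = (n + g + δ)·k, i.e. s·k^α = (n + g + δ)·k.
Rearranging, k^(1−α) = s / (n + g + δ).
k^0.52 = 0.27 / (0.027 + 0.027 + 0.034) = 0.27 / 0.088 = 3.0682
k* = 3.0682^(1/0.52) ≈ 8.6360
y* = (k*)^α = 8.6360^0.48 ≈ 2.8147

y* ≈ 2.81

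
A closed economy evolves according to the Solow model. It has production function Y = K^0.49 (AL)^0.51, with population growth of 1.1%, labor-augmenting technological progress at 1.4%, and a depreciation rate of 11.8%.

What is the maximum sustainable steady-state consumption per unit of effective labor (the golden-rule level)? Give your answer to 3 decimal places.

c_gold ≈ 1.665

At the golden rule, f'(k) = n + g + δ, so α·k^(α−1) = n + g + δ and k_gold = (α/(n + g + δ))^(1/(1−α)).
k_gold = (0.49/0.143)^(1/0.51) = 3.4266^1.9608 ≈ 11.1882
c_gold = f(k_gold) − (n + g + δ)·k_gold = 3.2651 − 0.143×11.1882 ≈ 1.6652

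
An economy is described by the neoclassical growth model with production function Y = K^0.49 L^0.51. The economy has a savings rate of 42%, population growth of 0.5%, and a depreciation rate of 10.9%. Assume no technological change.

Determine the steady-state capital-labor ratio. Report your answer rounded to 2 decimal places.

k* ≈ 12.90

At the steady state, Δk = 0, so s·k^α = (n + δ)·k.
Rearranging, k^(1−α) = s / (n + δ).
k^0.51 = 0.42 / (0.005 + 0.109) = 0.42 / 0.114 = 3.6842
k* = 3.6842^(1/0.51) ≈ 12.8966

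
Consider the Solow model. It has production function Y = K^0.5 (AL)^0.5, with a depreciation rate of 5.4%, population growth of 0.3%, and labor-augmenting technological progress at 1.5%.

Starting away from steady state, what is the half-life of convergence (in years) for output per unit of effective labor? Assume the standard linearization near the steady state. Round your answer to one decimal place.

Near the steady state the convergence rate is λ = (1 − α)(n + g + δ).
λ = (1 − 0.5) × 0.072 = 0.5 × 0.072 = 0.0360
Half-life = ln 2 / λ = 0.6931 / 0.0360 ≈ 19.25 years

t_½ ≈ 19.3 years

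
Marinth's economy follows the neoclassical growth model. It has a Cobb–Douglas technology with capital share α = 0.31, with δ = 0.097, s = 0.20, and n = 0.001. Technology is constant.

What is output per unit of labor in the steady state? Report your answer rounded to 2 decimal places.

Steady state requires s·f(k) = (n + δ)·k, i.e. s·k^α = (n + δ)·k.
Dividing both sides by k: k^(1−α) = s / (n + δ).
k^0.69 = 0.20 / (0.001 + 0.097) = 0.20 / 0.098 = 2.0408
k* = 2.0408^(1/0.69) ≈ 2.8118
y* = (k*)^α = 2.8118^0.31 ≈ 1.3778

y* ≈ 1.38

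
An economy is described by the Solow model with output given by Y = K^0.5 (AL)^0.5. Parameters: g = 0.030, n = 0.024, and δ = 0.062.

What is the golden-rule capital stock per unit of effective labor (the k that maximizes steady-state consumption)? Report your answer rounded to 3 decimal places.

k_gold ≈ 18.579

The golden rule sets f'(k) = n + g + δ, i.e. α·k^(α−1) = n + g + δ.
So k^(1−α) = α / (n + g + δ) = 0.5 / 0.116 = 4.3103.
k_gold = 4.3103^(1/0.5) ≈ 18.5787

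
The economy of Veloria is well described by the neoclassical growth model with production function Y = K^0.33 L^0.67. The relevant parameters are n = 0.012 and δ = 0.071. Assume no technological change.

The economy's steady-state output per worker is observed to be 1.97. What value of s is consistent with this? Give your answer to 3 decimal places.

s ≈ 0.329

In steady state, investment equals break-even investment: s·k^α = (n + δ)·k.
Since y* = [s/(n + δ)]^(α/(1−α)), we have s/(n + δ) = (y*)^((1−α)/α) = 1.97^2.0303 = 3.9615.
Therefore s = 3.9615 × (n + δ) = 3.9615 × 0.083 = 0.3288.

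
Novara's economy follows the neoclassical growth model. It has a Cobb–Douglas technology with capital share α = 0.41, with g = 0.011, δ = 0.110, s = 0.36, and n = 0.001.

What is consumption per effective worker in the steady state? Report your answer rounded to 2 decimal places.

Steady state requires s·f(k) = (n + g + δ)·k, i.e. s·k^α = (n + g + δ)·k.
Rearranging, k^(1−α) = s / (n + g + δ).
k^0.59 = 0.36 / (0.001 + 0.011 + 0.110) = 0.36 / 0.122 = 2.9508
k* = 2.9508^(1/0.59) ≈ 6.2590
y* = (k*)^α = 6.2590^0.41 ≈ 2.1211
c* = (1 − s)·y* = (1 − 0.36) × 2.1211 ≈ 1.3575

c* = 1.36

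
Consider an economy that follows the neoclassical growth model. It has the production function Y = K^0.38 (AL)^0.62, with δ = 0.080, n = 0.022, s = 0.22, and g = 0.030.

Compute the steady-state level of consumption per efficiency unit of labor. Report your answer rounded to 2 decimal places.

c* ≈ 1.07

Steady state requires s·f(k) = (n + g + δ)·k, i.e. s·k^α = (n + g + δ)·k.
Dividing both sides by k: k^(1−α) = s / (n + g + δ).
k^0.62 = 0.22 / (0.022 + 0.030 + 0.080) = 0.22 / 0.132 = 1.6667
k* = 1.6667^(1/0.62) ≈ 2.2795
y* = (k*)^α = 2.2795^0.38 ≈ 1.3677
c* = (1 − s)·y* = (1 − 0.22) × 1.3677 ≈ 1.0668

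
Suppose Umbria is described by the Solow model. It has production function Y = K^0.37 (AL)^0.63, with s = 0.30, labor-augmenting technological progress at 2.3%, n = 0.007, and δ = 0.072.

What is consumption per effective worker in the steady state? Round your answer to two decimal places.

c* ≈ 1.32

At the steady state, Δk = 0, so s·k^α = (n + g + δ)·k.
Rearranging, k^(1−α) = s / (n + g + δ).
k^0.63 = 0.30 / (0.007 + 0.023 + 0.072) = 0.30 / 0.102 = 2.9412
k* = 2.9412^(1/0.63) ≈ 5.5423
y* = (k*)^α = 5.5423^0.37 ≈ 1.8844
c* = (1 − s)·y* = (1 − 0.30) × 1.8844 ≈ 1.3191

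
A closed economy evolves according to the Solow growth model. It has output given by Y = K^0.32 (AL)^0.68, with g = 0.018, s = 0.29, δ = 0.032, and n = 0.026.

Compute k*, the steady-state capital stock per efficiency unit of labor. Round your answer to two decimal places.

Steady state requires s·f(k) = (n + g + δ)·k, i.e. s·k^α = (n + g + δ)·k.
Dividing both sides by k: k^(1−α) = s / (n + g + δ).
k^0.68 = 0.29 / (0.026 + 0.018 + 0.032) = 0.29 / 0.076 = 3.8158
k* = 3.8158^(1/0.68) ≈ 7.1659

k* ≈ 7.17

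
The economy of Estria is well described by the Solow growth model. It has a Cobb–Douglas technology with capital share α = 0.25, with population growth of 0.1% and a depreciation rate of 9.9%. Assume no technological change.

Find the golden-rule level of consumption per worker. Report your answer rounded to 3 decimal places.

At the golden rule, f'(k) = n + δ, so α·k^(α−1) = n + δ and k_gold = (α/(n + δ))^(1/(1−α)).
k_gold = (0.25/0.100)^(1/0.75) = 2.5000^1.3333 ≈ 3.3929
c_gold = f(k_gold) − (n + δ)·k_gold = 1.3572 − 0.100×3.3929 ≈ 1.0179

c_gold ≈ 1.018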